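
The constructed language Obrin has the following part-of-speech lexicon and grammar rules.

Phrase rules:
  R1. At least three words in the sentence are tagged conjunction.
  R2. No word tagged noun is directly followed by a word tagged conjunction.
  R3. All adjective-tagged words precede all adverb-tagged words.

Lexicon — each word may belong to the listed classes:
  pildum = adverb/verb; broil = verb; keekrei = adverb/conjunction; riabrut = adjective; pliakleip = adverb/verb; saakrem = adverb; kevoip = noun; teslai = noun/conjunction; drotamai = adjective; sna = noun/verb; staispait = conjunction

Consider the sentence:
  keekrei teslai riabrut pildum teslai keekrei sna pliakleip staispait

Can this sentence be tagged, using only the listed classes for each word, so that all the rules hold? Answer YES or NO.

YES

Candidates per position — 1:keekrei {adverb,conjunction}; 2:teslai {noun,conjunction}; 3:riabrut {adjective}; 4:pildum {adverb,verb}; 5:teslai {noun,conjunction}; 6:keekrei {adverb,conjunction}; 7:sna {noun,verb}; 8:pliakleip {adverb,verb}; 9:staispait {conjunction}.
One satisfying assignment: conjunction conjunction adjective adverb conjunction adverb noun verb conjunction.
Verifying each rule — rule 1 ok; rule 2 ok; rule 3 ok.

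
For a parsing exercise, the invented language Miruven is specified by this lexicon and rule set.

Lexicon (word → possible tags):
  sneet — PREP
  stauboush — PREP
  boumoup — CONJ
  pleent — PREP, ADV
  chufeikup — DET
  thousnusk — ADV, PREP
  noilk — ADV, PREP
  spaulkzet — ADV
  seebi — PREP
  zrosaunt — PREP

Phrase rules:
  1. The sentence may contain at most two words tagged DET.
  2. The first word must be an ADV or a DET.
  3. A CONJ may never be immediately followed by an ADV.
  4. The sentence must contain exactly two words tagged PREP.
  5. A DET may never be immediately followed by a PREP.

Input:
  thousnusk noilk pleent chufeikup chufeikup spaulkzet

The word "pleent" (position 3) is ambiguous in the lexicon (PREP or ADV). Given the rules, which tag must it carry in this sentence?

PREP

Candidates per position — 1:thousnusk {ADV,PREP}; 2:noilk {ADV,PREP}; 3:pleent {PREP,ADV}; 4:chufeikup {DET}; 5:chufeikup {DET}; 6:spaulkzet {ADV}.
Position 1: tagging it PREP would leave rule 2 unsatisfiable, so it must be ADV.
Position 2: tagging it ADV would leave rule 4 unsatisfiable, so it must be PREP.
Position 3: tagging it ADV would leave rule 4 unsatisfiable, so it must be PREP.
That leaves exactly one tagging: ADV PREP PREP DET DET ADV.
Rule-by-rule: rule 1 holds; rule 2 holds; rule 3 holds; rule 4 holds; rule 5 holds.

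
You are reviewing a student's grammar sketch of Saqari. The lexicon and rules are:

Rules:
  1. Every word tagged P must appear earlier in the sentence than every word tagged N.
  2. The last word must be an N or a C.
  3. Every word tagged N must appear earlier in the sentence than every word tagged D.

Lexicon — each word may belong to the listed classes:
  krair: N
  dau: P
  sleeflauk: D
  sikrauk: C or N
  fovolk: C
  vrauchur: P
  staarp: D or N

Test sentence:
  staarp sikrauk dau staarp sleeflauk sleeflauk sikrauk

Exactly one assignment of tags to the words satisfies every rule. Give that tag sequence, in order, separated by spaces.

Candidates per position — 1:staarp {D,N}; 2:sikrauk {C,N}; 3:dau {P}; 4:staarp {D,N}; 5:sleeflauk {D}; 6:sleeflauk {D}; 7:sikrauk {C,N}.
At position 1, choosing N makes rule 1 impossible to satisfy; hence D.
At position 2, choosing N makes rule 1 impossible to satisfy; hence C.
At position 4, choosing N makes rule 3 impossible to satisfy; hence D.
At position 7, choosing N makes rule 3 impossible to satisfy; hence C.
The only consistent sequence is: D C P D D D C.
Rule-by-rule: rule 1 holds; rule 2 holds; rule 3 holds.

D C P D D D C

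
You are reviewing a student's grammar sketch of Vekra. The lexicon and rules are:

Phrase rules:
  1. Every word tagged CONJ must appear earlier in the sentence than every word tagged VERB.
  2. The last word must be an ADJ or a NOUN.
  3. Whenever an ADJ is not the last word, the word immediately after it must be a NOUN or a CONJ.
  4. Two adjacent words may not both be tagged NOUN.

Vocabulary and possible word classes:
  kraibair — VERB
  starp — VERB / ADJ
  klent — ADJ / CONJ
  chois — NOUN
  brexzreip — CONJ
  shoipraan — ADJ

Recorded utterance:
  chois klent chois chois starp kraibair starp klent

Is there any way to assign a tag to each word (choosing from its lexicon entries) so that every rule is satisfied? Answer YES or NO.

Candidates per position — 1:chois {NOUN}; 2:klent {ADJ,CONJ}; 3:chois {NOUN}; 4:chois {NOUN}; 5:starp {VERB,ADJ}; 6:kraibair {VERB}; 7:starp {VERB,ADJ}; 8:klent {ADJ,CONJ}.
Rule 4 cannot be satisfied by any choice of tags from the lexicon.
So there is no consistent tagging.

NO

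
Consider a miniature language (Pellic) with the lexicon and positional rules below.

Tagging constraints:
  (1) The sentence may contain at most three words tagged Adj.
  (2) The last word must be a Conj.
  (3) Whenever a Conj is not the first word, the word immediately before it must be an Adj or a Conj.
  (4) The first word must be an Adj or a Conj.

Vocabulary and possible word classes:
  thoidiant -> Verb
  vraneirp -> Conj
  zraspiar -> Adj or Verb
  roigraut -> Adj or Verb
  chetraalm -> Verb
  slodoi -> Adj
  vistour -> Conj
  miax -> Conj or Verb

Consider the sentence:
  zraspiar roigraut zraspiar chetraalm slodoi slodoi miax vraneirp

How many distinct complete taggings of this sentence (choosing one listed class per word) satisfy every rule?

Candidates per position — 1:zraspiar {Adj,Verb}; 2:roigraut {Adj,Verb}; 3:zraspiar {Adj,Verb}; 4:chetraalm {Verb}; 5:slodoi {Adj}; 6:slodoi {Adj}; 7:miax {Conj,Verb}; 8:vraneirp {Conj}.
There are 16 candidate sequences in total.
The sequences that satisfy every rule: Adj Verb Verb Verb Adj Adj Conj Conj.
Count = 1.

1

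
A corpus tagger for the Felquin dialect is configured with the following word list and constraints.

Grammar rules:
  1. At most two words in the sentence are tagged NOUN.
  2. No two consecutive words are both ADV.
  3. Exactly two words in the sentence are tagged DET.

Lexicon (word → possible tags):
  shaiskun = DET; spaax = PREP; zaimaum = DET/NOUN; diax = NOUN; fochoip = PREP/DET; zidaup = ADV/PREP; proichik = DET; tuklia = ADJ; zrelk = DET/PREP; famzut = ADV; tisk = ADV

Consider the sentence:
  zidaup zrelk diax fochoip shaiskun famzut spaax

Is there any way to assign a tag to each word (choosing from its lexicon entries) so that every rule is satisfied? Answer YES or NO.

YES

Candidates per position — 1:zidaup {ADV,PREP}; 2:zrelk {DET,PREP}; 3:diax {NOUN}; 4:fochoip {PREP,DET}; 5:shaiskun {DET}; 6:famzut {ADV}; 7:spaax {PREP}.
One satisfying assignment: ADV DET NOUN PREP DET ADV PREP.
Check: rule 1 ok; rule 2 ok; rule 3 ok.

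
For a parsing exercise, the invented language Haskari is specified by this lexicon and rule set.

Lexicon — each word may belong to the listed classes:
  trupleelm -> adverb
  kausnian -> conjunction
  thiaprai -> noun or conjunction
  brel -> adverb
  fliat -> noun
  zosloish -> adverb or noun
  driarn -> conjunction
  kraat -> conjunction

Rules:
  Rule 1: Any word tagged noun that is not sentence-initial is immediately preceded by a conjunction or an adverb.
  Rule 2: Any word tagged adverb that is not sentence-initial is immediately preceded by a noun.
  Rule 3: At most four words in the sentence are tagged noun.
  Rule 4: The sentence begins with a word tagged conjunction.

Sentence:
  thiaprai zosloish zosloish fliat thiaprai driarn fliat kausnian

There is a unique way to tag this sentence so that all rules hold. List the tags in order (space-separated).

Candidates per position — 1:thiaprai {noun,conjunction}; 2:zosloish {adverb,noun}; 3:zosloish {adverb,noun}; 4:fliat {noun}; 5:thiaprai {noun,conjunction}; 6:driarn {conjunction}; 7:fliat {noun}; 8:kausnian {conjunction}.
Position 1: noun is ruled out by rule 4; that leaves conjunction.
Position 2: adverb is ruled out by rule 2; that leaves noun.
Position 3: noun is ruled out by rule 1; that leaves adverb.
Position 5: noun is ruled out by rule 1; that leaves conjunction.
So the tagging must be: conjunction noun adverb noun conjunction conjunction noun conjunction.
Check: rule 1 ok; rule 2 ok; rule 3 ok; rule 4 ok.

conjunction noun adverb noun conjunction conjunction noun conjunction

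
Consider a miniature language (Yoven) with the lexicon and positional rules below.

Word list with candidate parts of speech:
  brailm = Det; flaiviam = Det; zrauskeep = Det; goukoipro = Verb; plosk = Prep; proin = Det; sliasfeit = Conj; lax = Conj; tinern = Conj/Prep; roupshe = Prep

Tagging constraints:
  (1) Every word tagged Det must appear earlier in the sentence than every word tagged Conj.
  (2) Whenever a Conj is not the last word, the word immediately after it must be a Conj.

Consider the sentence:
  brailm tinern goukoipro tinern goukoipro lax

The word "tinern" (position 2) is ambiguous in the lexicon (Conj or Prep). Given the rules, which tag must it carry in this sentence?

Candidates per position — 1:brailm {Det}; 2:tinern {Conj,Prep}; 3:goukoipro {Verb}; 4:tinern {Conj,Prep}; 5:goukoipro {Verb}; 6:lax {Conj}.
Position 2: Conj is ruled out by rule 2; that leaves Prep.
Position 4: Conj is ruled out by rule 2; that leaves Prep.
So the tagging must be: Det Prep Verb Prep Verb Conj.
Rule-by-rule: rule 1 ✓; rule 2 ✓.

Prep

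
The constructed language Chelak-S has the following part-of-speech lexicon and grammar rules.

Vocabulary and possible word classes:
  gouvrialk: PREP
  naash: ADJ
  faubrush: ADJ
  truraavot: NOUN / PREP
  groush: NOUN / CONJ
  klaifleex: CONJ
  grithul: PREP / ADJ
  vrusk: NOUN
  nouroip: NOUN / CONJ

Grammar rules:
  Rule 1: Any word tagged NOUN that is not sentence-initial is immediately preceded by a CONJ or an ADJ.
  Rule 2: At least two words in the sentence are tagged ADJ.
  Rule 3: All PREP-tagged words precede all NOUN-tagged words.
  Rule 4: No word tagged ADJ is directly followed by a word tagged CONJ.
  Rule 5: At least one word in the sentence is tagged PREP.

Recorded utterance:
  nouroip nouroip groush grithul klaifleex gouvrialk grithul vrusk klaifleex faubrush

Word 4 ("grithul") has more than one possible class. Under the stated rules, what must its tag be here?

Candidates per position — 1:nouroip {NOUN,CONJ}; 2:nouroip {NOUN,CONJ}; 3:groush {NOUN,CONJ}; 4:grithul {PREP,ADJ}; 5:klaifleex {CONJ}; 6:gouvrialk {PREP}; 7:grithul {PREP,ADJ}; 8:vrusk {NOUN}; 9:klaifleex {CONJ}; 10:faubrush {ADJ}.
If word 1 were NOUN, no tagging could satisfy rule 3; so word 1 is CONJ.
If word 2 were NOUN, no tagging could satisfy rule 3; so word 2 is CONJ.
If word 3 were NOUN, no tagging could satisfy rule 3; so word 3 is CONJ.
If word 4 were ADJ, no tagging could satisfy rule 4; so word 4 is PREP.
If word 7 were PREP, no tagging could satisfy rule 1; so word 7 is ADJ.
That leaves exactly one tagging: CONJ CONJ CONJ PREP CONJ PREP ADJ NOUN CONJ ADJ.
Checking: rule 1 ✓; rule 2 ✓; rule 3 ✓; rule 4 ✓; rule 5 ✓.

PREP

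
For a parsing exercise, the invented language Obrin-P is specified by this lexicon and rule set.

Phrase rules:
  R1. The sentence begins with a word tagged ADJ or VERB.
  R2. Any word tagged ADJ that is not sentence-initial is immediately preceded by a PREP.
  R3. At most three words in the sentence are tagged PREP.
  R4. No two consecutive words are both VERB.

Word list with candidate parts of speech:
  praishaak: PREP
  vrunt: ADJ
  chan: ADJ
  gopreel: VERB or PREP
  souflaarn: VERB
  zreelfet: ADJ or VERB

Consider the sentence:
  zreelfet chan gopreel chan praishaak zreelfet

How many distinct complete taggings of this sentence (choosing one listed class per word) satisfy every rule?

Candidates per position — 1:zreelfet {ADJ,VERB}; 2:chan {ADJ}; 3:gopreel {VERB,PREP}; 4:chan {ADJ}; 5:praishaak {PREP}; 6:zreelfet {ADJ,VERB}.
There are 8 candidate sequences in total.
Rule 2 cannot be satisfied by any choice of tags from the lexicon.
So there is no consistent tagging.
Count = 0.

0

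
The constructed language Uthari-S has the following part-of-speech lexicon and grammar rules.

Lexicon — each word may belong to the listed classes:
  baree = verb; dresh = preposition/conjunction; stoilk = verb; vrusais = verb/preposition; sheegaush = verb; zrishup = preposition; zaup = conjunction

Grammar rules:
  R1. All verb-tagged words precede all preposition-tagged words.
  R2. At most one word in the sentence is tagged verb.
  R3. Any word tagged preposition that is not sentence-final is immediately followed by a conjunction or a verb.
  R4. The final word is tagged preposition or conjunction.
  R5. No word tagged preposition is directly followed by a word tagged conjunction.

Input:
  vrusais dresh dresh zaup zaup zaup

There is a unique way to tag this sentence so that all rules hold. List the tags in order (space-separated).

verb conjunction conjunction conjunction conjunction conjunction

Candidates per position — 1:vrusais {verb,preposition}; 2:dresh {preposition,conjunction}; 3:dresh {preposition,conjunction}; 4:zaup {conjunction}; 5:zaup {conjunction}; 6:zaup {conjunction}.
Position 1: tagging it preposition would leave rule 5 unsatisfiable, so it must be verb.
Position 2: tagging it preposition would leave rule 5 unsatisfiable, so it must be conjunction.
Position 3: tagging it preposition would leave rule 5 unsatisfiable, so it must be conjunction.
The unique satisfying tagging is: verb conjunction conjunction conjunction conjunction conjunction.
Check: rule 1 ✓; rule 2 ✓; rule 3 ✓; rule 4 ✓; rule 5 ✓.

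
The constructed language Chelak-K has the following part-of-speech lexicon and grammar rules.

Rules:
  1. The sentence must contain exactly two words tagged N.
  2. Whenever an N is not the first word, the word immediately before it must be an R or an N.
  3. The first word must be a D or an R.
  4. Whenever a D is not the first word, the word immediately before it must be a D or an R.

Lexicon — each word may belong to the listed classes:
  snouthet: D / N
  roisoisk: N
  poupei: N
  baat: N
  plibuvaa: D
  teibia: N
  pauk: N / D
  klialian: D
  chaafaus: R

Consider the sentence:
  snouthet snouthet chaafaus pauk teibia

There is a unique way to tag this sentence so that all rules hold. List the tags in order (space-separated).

Candidates per position — 1:snouthet {D,N}; 2:snouthet {D,N}; 3:chaafaus {R}; 4:pauk {N,D}; 5:teibia {N}.
If word 1 were N, no tagging could satisfy rule 3; so word 1 is D.
If word 2 were N, no tagging could satisfy rule 2; so word 2 is D.
If word 4 were D, no tagging could satisfy rule 1; so word 4 is N.
The only consistent sequence is: D D R N N.
Checking: rule 1 satisfied; rule 2 satisfied; rule 3 satisfied; rule 4 satisfied.

D D R N N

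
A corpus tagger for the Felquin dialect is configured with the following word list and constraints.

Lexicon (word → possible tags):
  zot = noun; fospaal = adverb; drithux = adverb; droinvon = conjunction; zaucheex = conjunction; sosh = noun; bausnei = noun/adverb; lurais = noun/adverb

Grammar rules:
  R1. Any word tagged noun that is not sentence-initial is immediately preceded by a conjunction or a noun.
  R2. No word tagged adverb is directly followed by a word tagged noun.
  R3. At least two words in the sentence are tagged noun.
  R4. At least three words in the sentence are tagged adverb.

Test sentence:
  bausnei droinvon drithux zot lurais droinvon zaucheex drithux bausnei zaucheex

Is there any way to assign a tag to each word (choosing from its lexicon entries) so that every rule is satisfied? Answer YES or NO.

Candidates per position — 1:bausnei {noun,adverb}; 2:droinvon {conjunction}; 3:drithux {adverb}; 4:zot {noun}; 5:lurais {noun,adverb}; 6:droinvon {conjunction}; 7:zaucheex {conjunction}; 8:drithux {adverb}; 9:bausnei {noun,adverb}; 10:zaucheex {conjunction}.
Rule 1 cannot be satisfied by any choice of tags from the lexicon.
So there is no consistent tagging.

NO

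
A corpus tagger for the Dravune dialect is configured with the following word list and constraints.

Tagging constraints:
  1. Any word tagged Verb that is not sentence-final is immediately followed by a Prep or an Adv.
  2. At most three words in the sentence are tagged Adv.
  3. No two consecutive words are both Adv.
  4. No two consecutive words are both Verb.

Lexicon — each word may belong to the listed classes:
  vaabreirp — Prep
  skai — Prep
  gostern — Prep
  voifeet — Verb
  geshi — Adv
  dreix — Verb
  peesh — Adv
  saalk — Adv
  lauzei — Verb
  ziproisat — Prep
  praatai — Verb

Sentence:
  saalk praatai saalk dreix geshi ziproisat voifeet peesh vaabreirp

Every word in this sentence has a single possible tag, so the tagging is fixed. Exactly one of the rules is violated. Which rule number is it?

Fixed tagging: Adv Verb Adv Verb Adv Prep Verb Adv Prep.
Checking each rule: R1 holds, R2 violated, R3 holds, R4 holds.
Only rule 2 fails.

2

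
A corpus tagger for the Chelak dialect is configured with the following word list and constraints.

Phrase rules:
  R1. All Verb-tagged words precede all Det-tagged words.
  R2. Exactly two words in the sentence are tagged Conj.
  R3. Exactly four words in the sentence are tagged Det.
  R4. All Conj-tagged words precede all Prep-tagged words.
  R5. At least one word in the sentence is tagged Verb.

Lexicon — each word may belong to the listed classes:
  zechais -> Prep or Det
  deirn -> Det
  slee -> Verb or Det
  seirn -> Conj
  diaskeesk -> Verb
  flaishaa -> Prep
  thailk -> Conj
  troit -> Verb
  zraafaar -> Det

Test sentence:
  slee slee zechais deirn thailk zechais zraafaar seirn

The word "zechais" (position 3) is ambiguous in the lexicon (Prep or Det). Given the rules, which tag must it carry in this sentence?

Candidates per position — 1:slee {Verb,Det}; 2:slee {Verb,Det}; 3:zechais {Prep,Det}; 4:deirn {Det}; 5:thailk {Conj}; 6:zechais {Prep,Det}; 7:zraafaar {Det}; 8:seirn {Conj}.
Position 3: tagging it Prep would leave rule 4 unsatisfiable, so it must be Det.
Position 6: tagging it Prep would leave rule 4 unsatisfiable, so it must be Det.
Position 1: tagging it Det would leave rule 3 unsatisfiable, so it must be Verb.
Position 2: tagging it Det would leave rule 3 unsatisfiable, so it must be Verb.
That leaves exactly one tagging: Verb Verb Det Det Conj Det Det Conj.
Checking: rule 1 satisfied; rule 2 satisfied; rule 3 satisfied; rule 4 satisfied; rule 5 satisfied.

Det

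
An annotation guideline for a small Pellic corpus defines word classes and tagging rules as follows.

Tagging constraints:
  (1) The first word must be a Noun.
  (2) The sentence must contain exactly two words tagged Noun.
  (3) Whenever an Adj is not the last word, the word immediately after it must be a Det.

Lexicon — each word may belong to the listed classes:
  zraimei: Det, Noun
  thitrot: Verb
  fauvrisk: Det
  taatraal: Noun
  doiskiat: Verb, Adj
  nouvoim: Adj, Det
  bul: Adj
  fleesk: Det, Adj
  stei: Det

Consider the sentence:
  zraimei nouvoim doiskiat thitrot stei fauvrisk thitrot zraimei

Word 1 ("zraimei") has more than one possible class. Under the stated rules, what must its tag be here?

Candidates per position — 1:zraimei {Det,Noun}; 2:nouvoim {Adj,Det}; 3:doiskiat {Verb,Adj}; 4:thitrot {Verb}; 5:stei {Det}; 6:fauvrisk {Det}; 7:thitrot {Verb}; 8:zraimei {Det,Noun}.
Position 1: Det is ruled out by rule 1; that leaves Noun.
Position 2: Adj is ruled out by rule 3; that leaves Det.
Position 3: Adj is ruled out by rule 3; that leaves Verb.
Position 8: Det is ruled out by rule 2; that leaves Noun.
That leaves exactly one tagging: Noun Det Verb Verb Det Det Verb Noun.
Verifying each rule — rule 1 ✓; rule 2 ✓; rule 3 ✓.

Noun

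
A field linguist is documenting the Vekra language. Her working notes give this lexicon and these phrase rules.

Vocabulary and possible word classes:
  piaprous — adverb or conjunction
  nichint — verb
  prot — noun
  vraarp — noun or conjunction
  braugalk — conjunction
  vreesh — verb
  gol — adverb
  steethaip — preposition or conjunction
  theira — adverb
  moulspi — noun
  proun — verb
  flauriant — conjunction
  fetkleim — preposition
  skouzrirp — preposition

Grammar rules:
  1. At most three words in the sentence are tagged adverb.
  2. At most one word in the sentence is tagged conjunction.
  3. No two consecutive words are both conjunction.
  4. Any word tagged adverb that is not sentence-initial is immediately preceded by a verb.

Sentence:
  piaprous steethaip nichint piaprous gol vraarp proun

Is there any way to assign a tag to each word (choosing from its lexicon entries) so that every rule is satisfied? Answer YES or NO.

NO

Candidates per position — 1:piaprous {adverb,conjunction}; 2:steethaip {preposition,conjunction}; 3:nichint {verb}; 4:piaprous {adverb,conjunction}; 5:gol {adverb}; 6:vraarp {noun,conjunction}; 7:proun {verb}.
Rule 4 cannot be satisfied by any choice of tags from the lexicon.
So there is no consistent tagging.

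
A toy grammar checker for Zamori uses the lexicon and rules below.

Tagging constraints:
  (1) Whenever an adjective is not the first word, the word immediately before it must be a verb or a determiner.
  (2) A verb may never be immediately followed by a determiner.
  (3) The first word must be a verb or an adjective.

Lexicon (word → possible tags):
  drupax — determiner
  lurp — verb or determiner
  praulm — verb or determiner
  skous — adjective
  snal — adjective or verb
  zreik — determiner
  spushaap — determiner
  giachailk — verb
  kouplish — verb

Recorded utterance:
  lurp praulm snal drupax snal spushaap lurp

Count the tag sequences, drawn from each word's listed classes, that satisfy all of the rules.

2

Candidates per position — 1:lurp {verb,determiner}; 2:praulm {verb,determiner}; 3:snal {adjective,verb}; 4:drupax {determiner}; 5:snal {adjective,verb}; 6:spushaap {determiner}; 7:lurp {verb,determiner}.
There are 32 candidate sequences in total.
The sequences that satisfy every rule: verb verb adjective determiner adjective determiner verb; verb verb adjective determiner adjective determiner determiner.
Count = 2.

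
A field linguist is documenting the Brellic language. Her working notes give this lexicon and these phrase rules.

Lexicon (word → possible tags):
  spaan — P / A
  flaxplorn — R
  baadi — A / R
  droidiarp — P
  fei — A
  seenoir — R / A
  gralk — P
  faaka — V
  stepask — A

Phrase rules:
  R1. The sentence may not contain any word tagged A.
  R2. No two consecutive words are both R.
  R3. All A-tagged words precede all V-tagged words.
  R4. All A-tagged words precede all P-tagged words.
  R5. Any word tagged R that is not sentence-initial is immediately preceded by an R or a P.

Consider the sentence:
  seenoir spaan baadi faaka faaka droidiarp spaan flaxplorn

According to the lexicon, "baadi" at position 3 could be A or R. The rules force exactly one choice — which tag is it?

Candidates per position — 1:seenoir {R,A}; 2:spaan {P,A}; 3:baadi {A,R}; 4:faaka {V}; 5:faaka {V}; 6:droidiarp {P}; 7:spaan {P,A}; 8:flaxplorn {R}.
Position 1: tagging it A would leave rule 1 unsatisfiable, so it must be R.
Position 2: tagging it A would leave rule 1 unsatisfiable, so it must be P.
Position 3: tagging it A would leave rule 1 unsatisfiable, so it must be R.
Position 7: tagging it A would leave rule 1 unsatisfiable, so it must be P.
So the tagging must be: R P R V V P P R.
Verifying each rule — rule 1 holds; rule 2 holds; rule 3 holds; rule 4 holds; rule 5 holds.

R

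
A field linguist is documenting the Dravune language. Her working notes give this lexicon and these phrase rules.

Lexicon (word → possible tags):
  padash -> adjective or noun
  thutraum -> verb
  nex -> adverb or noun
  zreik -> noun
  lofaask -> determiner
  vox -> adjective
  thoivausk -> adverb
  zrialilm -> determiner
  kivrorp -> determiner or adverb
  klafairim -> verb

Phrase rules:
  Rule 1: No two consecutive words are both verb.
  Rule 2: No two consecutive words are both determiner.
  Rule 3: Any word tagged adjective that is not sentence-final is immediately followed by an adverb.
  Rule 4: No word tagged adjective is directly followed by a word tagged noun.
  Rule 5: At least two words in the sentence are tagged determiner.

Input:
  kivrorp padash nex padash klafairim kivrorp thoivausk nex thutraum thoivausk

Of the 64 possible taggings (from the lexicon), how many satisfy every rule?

Candidates per position — 1:kivrorp {determiner,adverb}; 2:padash {adjective,noun}; 3:nex {adverb,noun}; 4:padash {adjective,noun}; 5:klafairim {verb}; 6:kivrorp {determiner,adverb}; 7:thoivausk {adverb}; 8:nex {adverb,noun}; 9:thutraum {verb}; 10:thoivausk {adverb}.
There are 64 candidate sequences in total.
Checking each against the rules leaves 6 sequences.
Count = 6.

6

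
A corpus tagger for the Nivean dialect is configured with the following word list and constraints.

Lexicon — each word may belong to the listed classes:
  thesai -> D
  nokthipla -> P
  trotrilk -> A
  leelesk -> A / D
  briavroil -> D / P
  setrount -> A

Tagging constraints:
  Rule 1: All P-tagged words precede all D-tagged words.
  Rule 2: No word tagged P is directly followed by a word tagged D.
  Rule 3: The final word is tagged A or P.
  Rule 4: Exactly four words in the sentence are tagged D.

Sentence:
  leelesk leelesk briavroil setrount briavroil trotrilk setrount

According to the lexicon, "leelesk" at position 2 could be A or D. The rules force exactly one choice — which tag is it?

D

Candidates per position — 1:leelesk {A,D}; 2:leelesk {A,D}; 3:briavroil {D,P}; 4:setrount {A}; 5:briavroil {D,P}; 6:trotrilk {A}; 7:setrount {A}.
If word 1 were A, no tagging could satisfy rule 4; so word 1 is D.
If word 2 were A, no tagging could satisfy rule 4; so word 2 is D.
If word 3 were P, no tagging could satisfy rule 1; so word 3 is D.
If word 5 were P, no tagging could satisfy rule 1; so word 5 is D.
The unique satisfying tagging is: D D D A D A A.
Checking: rule 1 ok; rule 2 ok; rule 3 ok; rule 4 ok.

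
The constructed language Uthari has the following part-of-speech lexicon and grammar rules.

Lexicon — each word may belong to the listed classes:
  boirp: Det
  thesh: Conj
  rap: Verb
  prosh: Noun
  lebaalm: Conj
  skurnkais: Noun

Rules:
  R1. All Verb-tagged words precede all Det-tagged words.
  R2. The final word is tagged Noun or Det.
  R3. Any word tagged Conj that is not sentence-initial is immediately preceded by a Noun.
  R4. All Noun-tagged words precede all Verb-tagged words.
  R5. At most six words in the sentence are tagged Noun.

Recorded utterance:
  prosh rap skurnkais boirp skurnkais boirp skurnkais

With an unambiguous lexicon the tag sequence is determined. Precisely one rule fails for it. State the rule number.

Fixed tagging: Noun Verb Noun Det Noun Det Noun.
Checking each rule: R1 pass, R2 pass, R3 pass, R4 fail, R5 pass.
Only rule 4 fails.

4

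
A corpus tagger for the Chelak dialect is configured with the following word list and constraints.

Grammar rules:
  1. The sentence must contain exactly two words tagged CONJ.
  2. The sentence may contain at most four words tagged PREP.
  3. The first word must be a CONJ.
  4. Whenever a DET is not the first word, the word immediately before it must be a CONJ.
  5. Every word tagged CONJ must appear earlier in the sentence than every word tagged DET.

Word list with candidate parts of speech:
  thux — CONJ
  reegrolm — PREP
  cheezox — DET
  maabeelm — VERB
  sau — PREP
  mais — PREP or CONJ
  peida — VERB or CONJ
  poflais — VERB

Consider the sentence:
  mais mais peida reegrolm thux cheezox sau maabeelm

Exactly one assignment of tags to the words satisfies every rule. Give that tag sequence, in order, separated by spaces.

Candidates per position — 1:mais {PREP,CONJ}; 2:mais {PREP,CONJ}; 3:peida {VERB,CONJ}; 4:reegrolm {PREP}; 5:thux {CONJ}; 6:cheezox {DET}; 7:sau {PREP}; 8:maabeelm {VERB}.
At position 1, choosing PREP makes rule 3 impossible to satisfy; hence CONJ.
At position 2, choosing CONJ makes rule 1 impossible to satisfy; hence PREP.
At position 3, choosing CONJ makes rule 1 impossible to satisfy; hence VERB.
The only consistent sequence is: CONJ PREP VERB PREP CONJ DET PREP VERB.
Check: rule 1 ok; rule 2 ok; rule 3 ok; rule 4 ok; rule 5 ok.

CONJ PREP VERB PREP CONJ DET PREP VERB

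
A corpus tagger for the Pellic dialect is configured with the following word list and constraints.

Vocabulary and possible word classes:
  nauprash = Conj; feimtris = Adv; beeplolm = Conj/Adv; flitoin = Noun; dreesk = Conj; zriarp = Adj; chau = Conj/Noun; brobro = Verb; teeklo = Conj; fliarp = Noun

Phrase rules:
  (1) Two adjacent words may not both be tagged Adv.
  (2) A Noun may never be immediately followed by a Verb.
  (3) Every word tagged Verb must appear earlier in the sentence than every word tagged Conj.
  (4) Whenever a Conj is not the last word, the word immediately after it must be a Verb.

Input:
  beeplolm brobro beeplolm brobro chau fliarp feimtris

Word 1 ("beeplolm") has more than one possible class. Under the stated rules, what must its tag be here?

Candidates per position — 1:beeplolm {Conj,Adv}; 2:brobro {Verb}; 3:beeplolm {Conj,Adv}; 4:brobro {Verb}; 5:chau {Conj,Noun}; 6:fliarp {Noun}; 7:feimtris {Adv}.
At position 1, choosing Conj makes rule 3 impossible to satisfy; hence Adv.
At position 3, choosing Conj makes rule 3 impossible to satisfy; hence Adv.
At position 5, choosing Conj makes rule 4 impossible to satisfy; hence Noun.
So the tagging must be: Adv Verb Adv Verb Noun Noun Adv.
Checking: rule 1 satisfied; rule 2 satisfied; rule 3 satisfied; rule 4 satisfied.

Adv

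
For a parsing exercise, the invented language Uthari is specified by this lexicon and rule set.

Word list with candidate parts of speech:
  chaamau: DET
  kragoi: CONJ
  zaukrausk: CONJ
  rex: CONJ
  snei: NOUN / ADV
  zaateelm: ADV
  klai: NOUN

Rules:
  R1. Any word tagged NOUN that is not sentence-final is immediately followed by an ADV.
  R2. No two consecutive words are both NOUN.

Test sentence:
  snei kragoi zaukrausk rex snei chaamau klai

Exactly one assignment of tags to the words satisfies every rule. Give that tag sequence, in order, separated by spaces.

ADV CONJ CONJ CONJ ADV DET NOUN

Candidates per position — 1:snei {NOUN,ADV}; 2:kragoi {CONJ}; 3:zaukrausk {CONJ}; 4:rex {CONJ}; 5:snei {NOUN,ADV}; 6:chaamau {DET}; 7:klai {NOUN}.
At position 1, choosing NOUN makes rule 1 impossible to satisfy; hence ADV.
At position 5, choosing NOUN makes rule 1 impossible to satisfy; hence ADV.
The unique satisfying tagging is: ADV CONJ CONJ CONJ ADV DET NOUN.
Checking: rule 1 ✓; rule 2 ✓.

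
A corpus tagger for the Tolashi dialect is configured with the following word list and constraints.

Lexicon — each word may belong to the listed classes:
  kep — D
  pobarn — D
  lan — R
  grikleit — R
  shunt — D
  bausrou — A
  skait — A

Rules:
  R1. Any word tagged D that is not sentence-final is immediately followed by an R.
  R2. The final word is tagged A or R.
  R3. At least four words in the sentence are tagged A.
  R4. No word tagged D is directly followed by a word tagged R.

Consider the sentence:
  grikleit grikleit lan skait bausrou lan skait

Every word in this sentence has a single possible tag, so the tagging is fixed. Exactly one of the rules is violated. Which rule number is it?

3

Fixed tagging: R R R A A R A.
Applying the rules: R1 pass, R2 pass, R3 fail, R4 pass.
Only rule 3 fails.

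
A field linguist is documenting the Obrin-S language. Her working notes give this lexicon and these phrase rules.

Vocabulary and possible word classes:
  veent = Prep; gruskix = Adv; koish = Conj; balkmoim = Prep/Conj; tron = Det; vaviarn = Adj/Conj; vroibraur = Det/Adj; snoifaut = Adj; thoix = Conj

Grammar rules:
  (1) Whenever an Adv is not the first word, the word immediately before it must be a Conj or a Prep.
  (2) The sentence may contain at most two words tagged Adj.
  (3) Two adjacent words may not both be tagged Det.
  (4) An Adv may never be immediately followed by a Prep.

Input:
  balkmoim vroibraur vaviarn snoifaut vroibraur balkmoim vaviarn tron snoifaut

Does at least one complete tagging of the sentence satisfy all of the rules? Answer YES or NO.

Candidates per position — 1:balkmoim {Prep,Conj}; 2:vroibraur {Det,Adj}; 3:vaviarn {Adj,Conj}; 4:snoifaut {Adj}; 5:vroibraur {Det,Adj}; 6:balkmoim {Prep,Conj}; 7:vaviarn {Adj,Conj}; 8:tron {Det}; 9:snoifaut {Adj}.
One satisfying assignment: Prep Det Conj Adj Det Conj Conj Det Adj.
Checking: rule 1 ✓; rule 2 ✓; rule 3 ✓; rule 4 ✓.

YES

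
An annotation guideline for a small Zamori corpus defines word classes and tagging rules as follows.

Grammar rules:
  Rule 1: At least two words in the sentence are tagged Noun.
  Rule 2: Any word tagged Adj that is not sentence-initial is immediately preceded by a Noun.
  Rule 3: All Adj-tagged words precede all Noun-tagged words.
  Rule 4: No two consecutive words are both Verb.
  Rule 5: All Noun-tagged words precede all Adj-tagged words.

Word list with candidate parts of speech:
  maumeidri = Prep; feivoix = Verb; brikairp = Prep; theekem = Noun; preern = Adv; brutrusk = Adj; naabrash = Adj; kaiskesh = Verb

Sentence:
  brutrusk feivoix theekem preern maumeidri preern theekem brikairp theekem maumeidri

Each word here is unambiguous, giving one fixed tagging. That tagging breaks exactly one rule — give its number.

Fixed tagging: Adj Verb Noun Adv Prep Adv Noun Prep Noun Prep.
Checking each rule: R1 ok, R2 ok, R3 ok, R4 ok, R5 fails.
Only rule 5 fails.

5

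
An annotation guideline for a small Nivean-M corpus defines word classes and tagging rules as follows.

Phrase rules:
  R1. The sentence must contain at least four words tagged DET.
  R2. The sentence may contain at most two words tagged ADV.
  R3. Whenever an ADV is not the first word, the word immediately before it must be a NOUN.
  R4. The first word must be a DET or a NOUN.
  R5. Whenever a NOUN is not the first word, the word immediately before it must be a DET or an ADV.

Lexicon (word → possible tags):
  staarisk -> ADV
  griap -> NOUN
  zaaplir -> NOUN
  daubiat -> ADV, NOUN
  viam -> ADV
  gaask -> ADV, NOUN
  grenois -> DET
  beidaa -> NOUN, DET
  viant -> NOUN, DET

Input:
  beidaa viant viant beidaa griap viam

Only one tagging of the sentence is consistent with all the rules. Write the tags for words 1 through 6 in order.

Candidates per position — 1:beidaa {NOUN,DET}; 2:viant {NOUN,DET}; 3:viant {NOUN,DET}; 4:beidaa {NOUN,DET}; 5:griap {NOUN}; 6:viam {ADV}.
Position 1: NOUN is ruled out by rule 1; that leaves DET.
Position 2: NOUN is ruled out by rule 1; that leaves DET.
Position 3: NOUN is ruled out by rule 1; that leaves DET.
Position 4: NOUN is ruled out by rule 1; that leaves DET.
The unique satisfying tagging is: DET DET DET DET NOUN ADV.
Check: rule 1 ok; rule 2 ok; rule 3 ok; rule 4 ok; rule 5 ok.

DET DET DET DET NOUN ADV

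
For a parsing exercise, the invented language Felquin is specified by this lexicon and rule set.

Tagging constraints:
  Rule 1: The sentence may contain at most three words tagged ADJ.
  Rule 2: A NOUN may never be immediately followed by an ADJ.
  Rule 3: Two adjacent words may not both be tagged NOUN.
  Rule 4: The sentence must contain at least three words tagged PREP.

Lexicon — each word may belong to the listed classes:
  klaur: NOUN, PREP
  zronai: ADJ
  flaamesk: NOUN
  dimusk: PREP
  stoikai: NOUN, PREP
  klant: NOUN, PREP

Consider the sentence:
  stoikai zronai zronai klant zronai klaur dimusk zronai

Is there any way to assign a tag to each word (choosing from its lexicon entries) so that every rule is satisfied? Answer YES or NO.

Candidates per position — 1:stoikai {NOUN,PREP}; 2:zronai {ADJ}; 3:zronai {ADJ}; 4:klant {NOUN,PREP}; 5:zronai {ADJ}; 6:klaur {NOUN,PREP}; 7:dimusk {PREP}; 8:zronai {ADJ}.
Rule 1 cannot be satisfied by any choice of tags from the lexicon.
So there is no consistent tagging.

NO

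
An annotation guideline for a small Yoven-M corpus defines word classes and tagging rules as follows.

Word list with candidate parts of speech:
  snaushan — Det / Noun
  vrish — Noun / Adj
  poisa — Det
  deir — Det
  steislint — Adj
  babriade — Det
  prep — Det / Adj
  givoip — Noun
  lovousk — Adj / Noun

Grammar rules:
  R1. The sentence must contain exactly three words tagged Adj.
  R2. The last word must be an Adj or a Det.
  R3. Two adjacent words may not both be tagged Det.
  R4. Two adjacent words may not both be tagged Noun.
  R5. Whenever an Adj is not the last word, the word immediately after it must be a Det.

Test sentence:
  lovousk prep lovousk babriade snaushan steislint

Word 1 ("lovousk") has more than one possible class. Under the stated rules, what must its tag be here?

Candidates per position — 1:lovousk {Adj,Noun}; 2:prep {Det,Adj}; 3:lovousk {Adj,Noun}; 4:babriade {Det}; 5:snaushan {Det,Noun}; 6:steislint {Adj}.
Position 2: Adj is ruled out by rule 5; that leaves Det.
Position 3: Noun is ruled out by rule 1; that leaves Adj.
Position 5: Det is ruled out by rule 3; that leaves Noun.
Position 1: Noun is ruled out by rule 1; that leaves Adj.
So the tagging must be: Adj Det Adj Det Noun Adj.
Check: rule 1 satisfied; rule 2 satisfied; rule 3 satisfied; rule 4 satisfied; rule 5 satisfied.

Adj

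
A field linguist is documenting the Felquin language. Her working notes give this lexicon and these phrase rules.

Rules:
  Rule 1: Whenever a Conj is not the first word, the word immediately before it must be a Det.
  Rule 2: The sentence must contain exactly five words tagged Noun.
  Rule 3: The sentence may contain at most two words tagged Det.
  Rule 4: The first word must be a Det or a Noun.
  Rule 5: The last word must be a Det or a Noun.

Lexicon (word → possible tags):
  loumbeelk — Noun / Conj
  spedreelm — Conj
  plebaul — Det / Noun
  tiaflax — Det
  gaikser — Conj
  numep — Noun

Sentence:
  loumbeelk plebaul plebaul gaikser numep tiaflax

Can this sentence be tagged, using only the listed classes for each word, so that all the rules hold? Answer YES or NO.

Candidates per position — 1:loumbeelk {Noun,Conj}; 2:plebaul {Det,Noun}; 3:plebaul {Det,Noun}; 4:gaikser {Conj}; 5:numep {Noun}; 6:tiaflax {Det}.
Rule 2 cannot be satisfied by any choice of tags from the lexicon.
So there is no consistent tagging.

NO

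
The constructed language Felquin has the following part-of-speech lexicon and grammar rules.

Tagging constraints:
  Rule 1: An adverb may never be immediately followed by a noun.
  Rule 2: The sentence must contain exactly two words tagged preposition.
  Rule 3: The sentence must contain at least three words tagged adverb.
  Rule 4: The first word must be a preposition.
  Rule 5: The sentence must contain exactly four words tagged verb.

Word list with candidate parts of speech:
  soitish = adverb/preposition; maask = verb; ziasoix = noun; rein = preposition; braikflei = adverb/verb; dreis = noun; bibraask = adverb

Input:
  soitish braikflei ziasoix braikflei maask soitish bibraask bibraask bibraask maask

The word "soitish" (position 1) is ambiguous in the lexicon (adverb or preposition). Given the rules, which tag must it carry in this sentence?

preposition

Candidates per position — 1:soitish {adverb,preposition}; 2:braikflei {adverb,verb}; 3:ziasoix {noun}; 4:braikflei {adverb,verb}; 5:maask {verb}; 6:soitish {adverb,preposition}; 7:bibraask {adverb}; 8:bibraask {adverb}; 9:bibraask {adverb}; 10:maask {verb}.
Word 1 cannot be adverb — rule 2 would then fail for every completion. It is preposition.
Word 2 cannot be adverb — rule 1 would then fail for every completion. It is verb.
Word 4 cannot be adverb — rule 5 would then fail for every completion. It is verb.
Word 6 cannot be adverb — rule 2 would then fail for every completion. It is preposition.
That leaves exactly one tagging: preposition verb noun verb verb preposition adverb adverb adverb verb.
Verifying each rule — rule 1 ✓; rule 2 ✓; rule 3 ✓; rule 4 ✓; rule 5 ✓.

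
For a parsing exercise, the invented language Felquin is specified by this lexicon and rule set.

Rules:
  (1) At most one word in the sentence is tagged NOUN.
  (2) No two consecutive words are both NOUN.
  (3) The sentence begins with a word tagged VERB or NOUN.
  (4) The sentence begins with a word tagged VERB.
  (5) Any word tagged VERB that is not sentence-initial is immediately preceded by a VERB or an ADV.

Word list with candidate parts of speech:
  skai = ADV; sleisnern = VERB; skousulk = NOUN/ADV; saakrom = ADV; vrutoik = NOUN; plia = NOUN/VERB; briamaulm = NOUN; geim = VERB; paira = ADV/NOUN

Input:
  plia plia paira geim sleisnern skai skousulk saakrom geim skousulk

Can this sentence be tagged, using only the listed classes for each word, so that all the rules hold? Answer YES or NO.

YES

Candidates per position — 1:plia {NOUN,VERB}; 2:plia {NOUN,VERB}; 3:paira {ADV,NOUN}; 4:geim {VERB}; 5:sleisnern {VERB}; 6:skai {ADV}; 7:skousulk {NOUN,ADV}; 8:saakrom {ADV}; 9:geim {VERB}; 10:skousulk {NOUN,ADV}.
One satisfying assignment: VERB VERB ADV VERB VERB ADV ADV ADV VERB ADV.
Check: rule 1 ok; rule 2 ok; rule 3 ok; rule 4 ok; rule 5 ok.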